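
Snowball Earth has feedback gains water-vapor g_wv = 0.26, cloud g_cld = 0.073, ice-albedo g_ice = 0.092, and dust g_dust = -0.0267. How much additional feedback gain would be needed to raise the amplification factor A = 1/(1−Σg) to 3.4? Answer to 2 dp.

Current total gain = 0.3983.
Target gain for A = 3.4: g* = 1 − 1/3.4 = 0.7059.
Additional gain needed = 0.7059 − 0.3983 = 0.31.

0.31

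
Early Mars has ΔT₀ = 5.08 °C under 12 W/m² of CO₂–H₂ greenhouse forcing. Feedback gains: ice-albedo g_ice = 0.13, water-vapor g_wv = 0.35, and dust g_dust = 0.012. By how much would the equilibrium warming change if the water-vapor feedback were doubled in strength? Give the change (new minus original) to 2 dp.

22.15 °C

Original: g = 0.492, ΔT = 5.08/(1−0.492) = 10.0000 °C.
With doubled water-vapor: g' = 0.842, ΔT' = 5.08/(1−0.842) = 32.1519 °C.
Change = 32.1519 − 10.0000 = 22.15 °C.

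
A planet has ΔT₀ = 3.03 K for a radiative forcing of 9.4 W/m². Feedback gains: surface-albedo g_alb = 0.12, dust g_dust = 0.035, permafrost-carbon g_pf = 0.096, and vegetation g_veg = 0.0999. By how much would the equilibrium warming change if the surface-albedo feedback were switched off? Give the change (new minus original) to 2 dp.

Original: g = 0.3509, ΔT = 3.03/(1−0.3509) = 4.6680 K.
Without surface-albedo: g' = 0.2309, ΔT' = 3.03/(1−0.2309) = 3.9397 K.
Change = 3.9397 − 4.6680 = -0.73 K.

-0.73 K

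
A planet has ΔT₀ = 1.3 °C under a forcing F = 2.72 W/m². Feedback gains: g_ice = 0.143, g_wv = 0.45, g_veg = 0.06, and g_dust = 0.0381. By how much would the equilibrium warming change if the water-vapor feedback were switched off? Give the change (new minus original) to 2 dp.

Original: g = 0.6911, ΔT = 1.3/(1−0.6911) = 4.2085 °C.
Without water-vapor: g' = 0.2411, ΔT' = 1.3/(1−0.2411) = 1.7130 °C.
Change = 1.7130 − 4.2085 = -2.50 °C.

-2.50 °C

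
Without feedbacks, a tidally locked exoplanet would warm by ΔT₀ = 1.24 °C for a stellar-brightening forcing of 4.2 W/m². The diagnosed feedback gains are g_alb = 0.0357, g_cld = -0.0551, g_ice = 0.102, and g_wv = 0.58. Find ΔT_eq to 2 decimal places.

Total gain g = 0.0357 − 0.0551 + 0.102 + 0.58 = 0.6626.
Amplification A = 1/(1 − 0.6626) = 2.964.
ΔT = 1.24 × 2.964 = 3.68 °C.

3.68 °C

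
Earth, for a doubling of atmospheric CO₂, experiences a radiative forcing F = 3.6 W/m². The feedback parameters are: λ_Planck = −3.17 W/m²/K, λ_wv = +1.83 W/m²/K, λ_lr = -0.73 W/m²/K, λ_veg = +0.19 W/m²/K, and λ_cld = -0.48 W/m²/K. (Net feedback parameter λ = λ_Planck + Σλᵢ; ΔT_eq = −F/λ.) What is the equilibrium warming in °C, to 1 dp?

1.5 °C

Net feedback parameter λ = (−3.17) + (+1.83) + (-0.73) + (+0.19) + (-0.48) = -2.36 W/m²/K.
ΔT = −F/λ = −3.6/(-2.36) = 1.5 °C.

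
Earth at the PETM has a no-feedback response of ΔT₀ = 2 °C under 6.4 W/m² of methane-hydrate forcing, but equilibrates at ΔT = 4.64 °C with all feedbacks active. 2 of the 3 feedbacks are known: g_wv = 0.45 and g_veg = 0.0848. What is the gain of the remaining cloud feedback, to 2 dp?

0.03

Amplification A = ΔT/ΔT₀ = 4.64/2 = 2.32.
Total gain g = 1 − 1/A = 1 − 1/2.32 = 0.569.
Known gains sum to 0.45 + 0.0848 = 0.5348.
g_cld = 0.569 − 0.5348 = 0.03.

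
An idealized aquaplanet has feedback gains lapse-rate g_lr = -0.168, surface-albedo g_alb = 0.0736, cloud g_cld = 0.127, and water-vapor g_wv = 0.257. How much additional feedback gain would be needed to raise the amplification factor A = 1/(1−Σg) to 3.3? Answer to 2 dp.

Current total gain = 0.2896.
Target gain for A = 3.3: g* = 1 − 1/3.3 = 0.697.
Additional gain needed = 0.697 − 0.2896 = 0.41.

0.41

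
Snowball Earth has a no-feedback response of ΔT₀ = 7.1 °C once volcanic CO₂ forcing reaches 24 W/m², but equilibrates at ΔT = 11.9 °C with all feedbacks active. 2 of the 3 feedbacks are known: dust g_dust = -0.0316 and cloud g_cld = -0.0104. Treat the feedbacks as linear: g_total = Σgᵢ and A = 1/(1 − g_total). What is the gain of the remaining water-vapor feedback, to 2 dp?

0.45

Amplification A = ΔT/ΔT₀ = 11.9/7.1 = 1.676.
Total gain g = 1 − 1/A = 1 − 1/1.676 = 0.4033.
Known gains sum to -0.0316 − 0.0104 = -0.042.
g_wv = 0.4033 + 0.042 = 0.45.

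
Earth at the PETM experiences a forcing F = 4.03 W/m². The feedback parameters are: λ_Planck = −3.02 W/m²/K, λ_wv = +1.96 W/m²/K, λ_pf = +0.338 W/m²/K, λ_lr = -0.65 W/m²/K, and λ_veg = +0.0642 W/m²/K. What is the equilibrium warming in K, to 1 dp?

Net feedback parameter λ = (−3.02) + (+1.96) + (+0.338) + (-0.65) + (+0.0642) = -1.3078 W/m²/K.
ΔT = −F/λ = −4.03/(-1.3078) = 3.1 K.

3.1 K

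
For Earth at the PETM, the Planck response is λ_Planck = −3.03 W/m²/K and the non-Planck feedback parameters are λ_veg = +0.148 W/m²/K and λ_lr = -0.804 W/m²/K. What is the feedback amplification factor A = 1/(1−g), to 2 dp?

Convert to gains: g_veg = 0.148/3.03 = 0.04884; g_lr = -0.804/3.03 = -0.2653.
Total gain g = -0.21646.
A = 1/(1 + 0.21646) = 0.82.

0.82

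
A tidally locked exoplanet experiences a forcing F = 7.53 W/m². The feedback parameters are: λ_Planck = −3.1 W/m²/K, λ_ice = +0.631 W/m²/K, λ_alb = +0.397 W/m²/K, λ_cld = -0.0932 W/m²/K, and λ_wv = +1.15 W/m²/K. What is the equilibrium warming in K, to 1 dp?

Net feedback parameter λ = (−3.1) + (+0.631) + (+0.397) + (-0.0932) + (+1.15) = -1.0152 W/m²/K.
ΔT = −F/λ = −7.53/(-1.0152) = 7.4 K.

7.4 K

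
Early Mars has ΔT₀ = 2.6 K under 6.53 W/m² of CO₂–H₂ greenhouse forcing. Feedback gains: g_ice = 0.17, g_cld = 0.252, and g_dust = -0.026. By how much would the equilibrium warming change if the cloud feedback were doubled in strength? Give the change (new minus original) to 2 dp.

Original: g = 0.396, ΔT = 2.6/(1−0.396) = 4.3046 K.
With doubled cloud: g' = 0.648, ΔT' = 2.6/(1−0.648) = 7.3864 K.
Change = 7.3864 − 4.3046 = 3.08 K.

3.08 K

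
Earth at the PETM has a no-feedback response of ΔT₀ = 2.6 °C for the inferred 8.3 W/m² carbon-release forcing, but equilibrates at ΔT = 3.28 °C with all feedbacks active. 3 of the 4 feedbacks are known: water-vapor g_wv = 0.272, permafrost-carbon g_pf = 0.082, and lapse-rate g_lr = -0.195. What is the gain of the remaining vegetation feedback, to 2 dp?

Amplification A = ΔT/ΔT₀ = 3.28/2.6 = 1.262.
Total gain g = 1 − 1/A = 1 − 1/1.262 = 0.2076.
Known gains sum to 0.272 + 0.082 − 0.195 = 0.159.
g_veg = 0.2076 − 0.159 = 0.05.

0.05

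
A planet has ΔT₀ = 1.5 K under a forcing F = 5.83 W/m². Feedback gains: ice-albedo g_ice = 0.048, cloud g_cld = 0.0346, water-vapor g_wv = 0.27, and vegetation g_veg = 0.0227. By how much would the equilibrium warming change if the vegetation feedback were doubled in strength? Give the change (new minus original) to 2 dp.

0.09 K

Original: g = 0.3753, ΔT = 1.5/(1−0.3753) = 2.4012 K.
With doubled vegetation: g' = 0.398, ΔT' = 1.5/(1−0.398) = 2.4917 K.
Change = 2.4917 − 2.4012 = 0.09 K.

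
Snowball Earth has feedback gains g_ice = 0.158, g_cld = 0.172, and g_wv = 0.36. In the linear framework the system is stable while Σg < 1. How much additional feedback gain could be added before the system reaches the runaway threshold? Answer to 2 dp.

0.31

Current total gain = 0.158 + 0.172 + 0.36 = 0.69.
Margin to runaway = 1 − 0.69 = 0.31.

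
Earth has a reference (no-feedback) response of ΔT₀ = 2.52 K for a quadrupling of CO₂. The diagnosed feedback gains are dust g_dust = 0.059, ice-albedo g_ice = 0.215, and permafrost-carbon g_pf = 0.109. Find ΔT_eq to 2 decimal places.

Total gain g = 0.059 + 0.215 + 0.109 = 0.383.
Amplification A = 1/(1 − 0.383) = 1.621.
ΔT = 2.52 × 1.621 = 4.08 K.

4.08 K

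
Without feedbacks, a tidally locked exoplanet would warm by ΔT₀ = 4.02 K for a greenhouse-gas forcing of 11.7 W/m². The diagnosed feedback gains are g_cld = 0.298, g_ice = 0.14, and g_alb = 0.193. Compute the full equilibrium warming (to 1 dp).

10.9 K

Total gain g = 0.298 + 0.14 + 0.193 = 0.631.
Amplification A = 1/(1 − 0.631) = 2.71.
ΔT = 4.02 × 2.71 = 10.9 K.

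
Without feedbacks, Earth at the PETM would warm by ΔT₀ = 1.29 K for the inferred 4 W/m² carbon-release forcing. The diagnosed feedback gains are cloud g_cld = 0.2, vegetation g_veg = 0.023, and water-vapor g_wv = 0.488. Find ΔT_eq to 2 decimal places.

Total gain g = 0.2 + 0.023 + 0.488 = 0.711.
Amplification A = 1/(1 − 0.711) = 3.46.
ΔT = 1.29 × 3.46 = 4.46 K.

4.46 K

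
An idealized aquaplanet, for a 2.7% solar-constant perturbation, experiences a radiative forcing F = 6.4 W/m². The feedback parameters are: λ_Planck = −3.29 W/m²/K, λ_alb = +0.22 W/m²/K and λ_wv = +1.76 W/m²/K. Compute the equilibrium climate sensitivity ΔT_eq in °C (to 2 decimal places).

Net feedback parameter λ = (−3.29) + (+0.22) + (+1.76) = -1.31 W/m²/K.
ΔT = −F/λ = −6.4/(-1.31) = 4.89 °C.

4.89 °C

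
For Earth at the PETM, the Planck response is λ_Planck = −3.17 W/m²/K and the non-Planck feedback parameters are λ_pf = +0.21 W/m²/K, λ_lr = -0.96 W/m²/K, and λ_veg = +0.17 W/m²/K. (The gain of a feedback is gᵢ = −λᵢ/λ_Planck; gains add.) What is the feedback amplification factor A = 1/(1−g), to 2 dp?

0.85

Convert to gains: g_pf = 0.21/3.17 = 0.06625; g_lr = -0.96/3.17 = -0.3028; g_veg = 0.17/3.17 = 0.05363.
Total gain g = -0.18292.
A = 1/(1 + 0.18292) = 0.85.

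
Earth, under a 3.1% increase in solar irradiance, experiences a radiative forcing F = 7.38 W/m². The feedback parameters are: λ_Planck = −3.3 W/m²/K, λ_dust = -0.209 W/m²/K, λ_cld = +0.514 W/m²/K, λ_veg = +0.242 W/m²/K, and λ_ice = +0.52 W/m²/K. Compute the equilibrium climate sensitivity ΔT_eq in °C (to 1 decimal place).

3.3 °C

Net feedback parameter λ = (−3.3) + (-0.209) + (+0.514) + (+0.242) + (+0.52) = -2.233 W/m²/K.
ΔT = −F/λ = −7.38/(-2.233) = 3.3 °C.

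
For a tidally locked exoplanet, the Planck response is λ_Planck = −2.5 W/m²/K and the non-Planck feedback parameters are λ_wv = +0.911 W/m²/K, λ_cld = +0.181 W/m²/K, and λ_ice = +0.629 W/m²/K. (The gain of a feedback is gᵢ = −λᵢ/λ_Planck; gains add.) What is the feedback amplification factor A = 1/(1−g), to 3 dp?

3.209

Convert to gains: g_wv = 0.911/2.5 = 0.3644; g_cld = 0.181/2.5 = 0.0724; g_ice = 0.629/2.5 = 0.2516.
Total gain g = 0.6884.
A = 1/(1 − 0.6884) = 3.209.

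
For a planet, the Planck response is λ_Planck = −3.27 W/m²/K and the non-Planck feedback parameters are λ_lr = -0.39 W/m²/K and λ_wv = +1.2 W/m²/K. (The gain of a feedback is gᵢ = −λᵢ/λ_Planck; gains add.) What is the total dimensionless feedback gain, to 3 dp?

0.248

Convert to gains: g_lr = -0.39/3.27 = -0.1193; g_wv = 1.2/3.27 = 0.367.
Total gain g = 0.2477.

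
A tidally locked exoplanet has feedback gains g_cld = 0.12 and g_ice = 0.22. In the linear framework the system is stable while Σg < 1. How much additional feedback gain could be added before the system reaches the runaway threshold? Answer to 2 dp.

Current total gain = 0.12 + 0.22 = 0.34.
Margin to runaway = 1 − 0.34 = 0.66.

0.66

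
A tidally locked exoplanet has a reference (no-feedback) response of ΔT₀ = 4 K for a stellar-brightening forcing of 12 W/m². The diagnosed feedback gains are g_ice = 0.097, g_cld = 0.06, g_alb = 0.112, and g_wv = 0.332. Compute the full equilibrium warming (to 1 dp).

Total gain g = 0.097 + 0.06 + 0.112 + 0.332 = 0.601.
Amplification A = 1/(1 − 0.601) = 2.506.
ΔT = 4 × 2.506 = 10.0 K.

10.0 K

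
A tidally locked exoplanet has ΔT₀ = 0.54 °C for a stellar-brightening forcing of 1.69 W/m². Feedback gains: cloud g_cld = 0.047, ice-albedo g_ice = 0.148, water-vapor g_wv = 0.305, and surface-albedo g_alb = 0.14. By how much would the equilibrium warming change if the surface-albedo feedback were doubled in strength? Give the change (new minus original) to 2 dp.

Original: g = 0.64, ΔT = 0.54/(1−0.64) = 1.5000 °C.
With doubled surface-albedo: g' = 0.78, ΔT' = 0.54/(1−0.78) = 2.4545 °C.
Change = 2.4545 − 1.5000 = 0.95 °C.

0.95 °C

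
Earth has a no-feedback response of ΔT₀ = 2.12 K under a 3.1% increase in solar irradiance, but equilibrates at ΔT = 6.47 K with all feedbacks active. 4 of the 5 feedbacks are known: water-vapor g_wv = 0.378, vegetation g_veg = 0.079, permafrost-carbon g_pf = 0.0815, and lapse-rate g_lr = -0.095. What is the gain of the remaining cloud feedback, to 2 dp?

0.23

Amplification A = ΔT/ΔT₀ = 6.47/2.12 = 3.052.
Total gain g = 1 − 1/A = 1 − 1/3.052 = 0.6723.
Known gains sum to 0.378 + 0.079 + 0.0815 − 0.095 = 0.4435.
g_cld = 0.6723 − 0.4435 = 0.23.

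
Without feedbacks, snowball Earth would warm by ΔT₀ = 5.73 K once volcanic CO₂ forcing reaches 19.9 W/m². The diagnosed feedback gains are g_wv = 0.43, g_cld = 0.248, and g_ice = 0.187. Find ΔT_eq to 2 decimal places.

42.44 K

Total gain g = 0.43 + 0.248 + 0.187 = 0.865.
Amplification A = 1/(1 − 0.865) = 7.407.
ΔT = 5.73 × 7.407 = 42.44 K.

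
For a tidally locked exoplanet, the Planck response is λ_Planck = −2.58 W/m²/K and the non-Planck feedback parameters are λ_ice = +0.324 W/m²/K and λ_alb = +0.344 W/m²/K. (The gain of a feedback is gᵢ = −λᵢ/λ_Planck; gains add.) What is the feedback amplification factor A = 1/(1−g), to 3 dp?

1.349

Convert to gains: g_ice = 0.324/2.58 = 0.1256; g_alb = 0.344/2.58 = 0.1333.
Total gain g = 0.2589.
A = 1/(1 − 0.2589) = 1.349.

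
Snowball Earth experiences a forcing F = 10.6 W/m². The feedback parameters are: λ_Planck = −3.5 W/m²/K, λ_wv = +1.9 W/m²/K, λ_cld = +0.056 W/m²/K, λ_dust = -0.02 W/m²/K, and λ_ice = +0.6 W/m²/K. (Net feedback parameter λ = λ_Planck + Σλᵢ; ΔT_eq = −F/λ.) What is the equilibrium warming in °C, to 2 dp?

Net feedback parameter λ = (−3.5) + (+1.9) + (+0.056) + (-0.02) + (+0.6) = -0.964 W/m²/K.
ΔT = −F/λ = −10.6/(-0.964) = 11.00 °C.

11.00 °C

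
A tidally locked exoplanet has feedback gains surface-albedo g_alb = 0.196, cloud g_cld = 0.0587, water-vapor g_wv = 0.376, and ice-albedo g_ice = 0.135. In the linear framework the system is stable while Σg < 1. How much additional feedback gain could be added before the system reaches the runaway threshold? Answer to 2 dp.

0.23

Current total gain = 0.196 + 0.0587 + 0.376 + 0.135 = 0.7657.
Margin to runaway = 1 − 0.7657 = 0.23.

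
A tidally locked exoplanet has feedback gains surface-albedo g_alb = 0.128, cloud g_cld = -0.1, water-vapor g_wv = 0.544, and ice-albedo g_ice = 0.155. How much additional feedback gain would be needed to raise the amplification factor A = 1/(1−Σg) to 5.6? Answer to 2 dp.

0.09

Current total gain = 0.727.
Target gain for A = 5.6: g* = 1 − 1/5.6 = 0.8214.
Additional gain needed = 0.8214 − 0.727 = 0.09.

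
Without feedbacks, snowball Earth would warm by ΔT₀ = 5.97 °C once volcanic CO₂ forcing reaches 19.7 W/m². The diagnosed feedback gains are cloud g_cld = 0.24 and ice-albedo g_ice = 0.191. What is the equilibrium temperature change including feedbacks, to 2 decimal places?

Total gain g = 0.24 + 0.191 = 0.431.
Amplification A = 1/(1 − 0.431) = 1.757.
ΔT = 5.97 × 1.757 = 10.49 °C.

10.49 °C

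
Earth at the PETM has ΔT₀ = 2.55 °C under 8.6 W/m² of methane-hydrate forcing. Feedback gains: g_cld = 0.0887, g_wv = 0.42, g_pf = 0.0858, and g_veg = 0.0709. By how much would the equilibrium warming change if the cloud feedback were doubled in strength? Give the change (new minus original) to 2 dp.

2.75 °C

Original: g = 0.6654, ΔT = 2.55/(1−0.6654) = 7.6210 °C.
With doubled cloud: g' = 0.7541, ΔT' = 2.55/(1−0.7541) = 10.3701 °C.
Change = 10.3701 − 7.6210 = 2.75 °C.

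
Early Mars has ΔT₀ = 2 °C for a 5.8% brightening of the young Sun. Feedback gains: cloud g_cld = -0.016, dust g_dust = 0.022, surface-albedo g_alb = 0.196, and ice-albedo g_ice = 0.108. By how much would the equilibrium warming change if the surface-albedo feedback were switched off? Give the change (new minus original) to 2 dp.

Original: g = 0.31, ΔT = 2/(1−0.31) = 2.8986 °C.
Without surface-albedo: g' = 0.114, ΔT' = 2/(1−0.114) = 2.2573 °C.
Change = 2.2573 − 2.8986 = -0.64 °C.

-0.64 °C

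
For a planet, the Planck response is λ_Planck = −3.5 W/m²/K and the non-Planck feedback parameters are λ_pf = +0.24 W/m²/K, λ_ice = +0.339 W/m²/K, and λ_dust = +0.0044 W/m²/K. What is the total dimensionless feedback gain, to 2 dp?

0.17

Convert to gains: g_pf = 0.24/3.5 = 0.06857; g_ice = 0.339/3.5 = 0.09686; g_dust = 0.0044/3.5 = 0.001257.
Total gain g = 0.166687.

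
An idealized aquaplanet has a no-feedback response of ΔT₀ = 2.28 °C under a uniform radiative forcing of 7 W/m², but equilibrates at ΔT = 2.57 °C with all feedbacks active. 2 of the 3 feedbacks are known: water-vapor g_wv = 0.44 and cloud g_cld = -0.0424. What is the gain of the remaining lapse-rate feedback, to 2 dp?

Amplification A = ΔT/ΔT₀ = 2.57/2.28 = 1.127.
Total gain g = 1 − 1/A = 1 − 1/1.127 = 0.1127.
Known gains sum to 0.44 − 0.0424 = 0.3976.
g_lr = 0.1127 − 0.3976 = -0.28.

-0.28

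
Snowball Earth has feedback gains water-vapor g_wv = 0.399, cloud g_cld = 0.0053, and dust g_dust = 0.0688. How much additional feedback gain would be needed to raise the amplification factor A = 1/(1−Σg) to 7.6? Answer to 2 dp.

0.40

Current total gain = 0.4731.
Target gain for A = 7.6: g* = 1 − 1/7.6 = 0.8684.
Additional gain needed = 0.8684 − 0.4731 = 0.40.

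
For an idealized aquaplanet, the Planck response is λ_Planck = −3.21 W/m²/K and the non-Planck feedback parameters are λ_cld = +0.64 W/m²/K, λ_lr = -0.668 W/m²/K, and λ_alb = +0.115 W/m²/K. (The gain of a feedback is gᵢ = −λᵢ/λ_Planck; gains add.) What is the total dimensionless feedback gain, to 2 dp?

0.03

Convert to gains: g_cld = 0.64/3.21 = 0.1994; g_lr = -0.668/3.21 = -0.2081; g_alb = 0.115/3.21 = 0.03583.
Total gain g = 0.02713.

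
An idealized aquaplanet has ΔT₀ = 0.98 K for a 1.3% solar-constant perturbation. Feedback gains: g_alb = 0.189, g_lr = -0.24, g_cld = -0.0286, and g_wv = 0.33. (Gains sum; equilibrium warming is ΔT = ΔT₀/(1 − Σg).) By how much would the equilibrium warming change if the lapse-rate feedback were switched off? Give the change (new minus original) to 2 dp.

0.62 K

Original: g = 0.2504, ΔT = 0.98/(1−0.2504) = 1.3074 K.
Without lapse-rate: g' = 0.4904, ΔT' = 0.98/(1−0.4904) = 1.9231 K.
Change = 1.9231 − 1.3074 = 0.62 K.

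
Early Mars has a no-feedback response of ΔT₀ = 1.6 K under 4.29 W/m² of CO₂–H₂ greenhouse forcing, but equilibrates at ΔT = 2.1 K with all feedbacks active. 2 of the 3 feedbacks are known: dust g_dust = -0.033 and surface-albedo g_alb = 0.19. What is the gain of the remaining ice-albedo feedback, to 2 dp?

0.08

Amplification A = ΔT/ΔT₀ = 2.1/1.6 = 1.312.
Total gain g = 1 − 1/A = 1 − 1/1.312 = 0.2378.
Known gains sum to -0.033 + 0.19 = 0.157.
g_ice = 0.2378 − 0.157 = 0.08.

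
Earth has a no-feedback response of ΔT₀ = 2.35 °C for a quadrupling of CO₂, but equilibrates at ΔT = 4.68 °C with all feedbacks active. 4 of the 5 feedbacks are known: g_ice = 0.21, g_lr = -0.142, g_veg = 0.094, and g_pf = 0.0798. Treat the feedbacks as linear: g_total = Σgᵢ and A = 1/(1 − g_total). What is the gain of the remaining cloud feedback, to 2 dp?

0.26

Amplification A = ΔT/ΔT₀ = 4.68/2.35 = 1.991.
Total gain g = 1 − 1/A = 1 − 1/1.991 = 0.4977.
Known gains sum to 0.21 − 0.142 + 0.094 + 0.0798 = 0.2418.
g_cld = 0.4977 − 0.2418 = 0.26.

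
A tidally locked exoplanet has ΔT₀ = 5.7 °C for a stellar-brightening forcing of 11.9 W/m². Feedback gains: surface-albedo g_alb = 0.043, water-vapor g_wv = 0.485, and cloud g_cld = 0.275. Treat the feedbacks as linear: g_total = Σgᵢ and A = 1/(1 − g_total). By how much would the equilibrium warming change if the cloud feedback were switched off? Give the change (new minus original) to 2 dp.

-16.86 °C

Original: g = 0.803, ΔT = 5.7/(1−0.803) = 28.9340 °C.
Without cloud: g' = 0.528, ΔT' = 5.7/(1−0.528) = 12.0763 °C.
Change = 12.0763 − 28.9340 = -16.86 °C.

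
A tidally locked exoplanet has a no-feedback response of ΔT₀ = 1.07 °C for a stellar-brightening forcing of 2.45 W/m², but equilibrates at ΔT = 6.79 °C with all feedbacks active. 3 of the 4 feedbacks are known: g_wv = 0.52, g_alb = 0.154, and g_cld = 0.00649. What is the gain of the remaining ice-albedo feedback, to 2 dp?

0.16

Amplification A = ΔT/ΔT₀ = 6.79/1.07 = 6.346.
Total gain g = 1 − 1/A = 1 − 1/6.346 = 0.8424.
Known gains sum to 0.52 + 0.154 + 0.00649 = 0.68049.
g_ice = 0.8424 − 0.68049 = 0.16.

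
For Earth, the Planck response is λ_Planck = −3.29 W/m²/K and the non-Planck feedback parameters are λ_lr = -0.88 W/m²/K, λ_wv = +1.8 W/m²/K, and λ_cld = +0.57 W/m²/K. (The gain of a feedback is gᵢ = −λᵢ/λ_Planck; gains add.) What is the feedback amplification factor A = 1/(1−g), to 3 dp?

1.828

Convert to gains: g_lr = -0.88/3.29 = -0.2675; g_wv = 1.8/3.29 = 0.5471; g_cld = 0.57/3.29 = 0.1733.
Total gain g = 0.4529.
A = 1/(1 − 0.4529) = 1.828.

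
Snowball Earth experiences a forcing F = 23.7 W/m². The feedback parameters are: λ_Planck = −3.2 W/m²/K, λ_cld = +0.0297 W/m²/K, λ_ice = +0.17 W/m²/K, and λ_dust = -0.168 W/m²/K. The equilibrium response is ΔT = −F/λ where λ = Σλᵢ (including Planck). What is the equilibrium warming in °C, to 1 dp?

7.5 °C

Net feedback parameter λ = (−3.2) + (+0.0297) + (+0.17) + (-0.168) = -3.1683 W/m²/K.
ΔT = −F/λ = −23.7/(-3.1683) = 7.5 °C.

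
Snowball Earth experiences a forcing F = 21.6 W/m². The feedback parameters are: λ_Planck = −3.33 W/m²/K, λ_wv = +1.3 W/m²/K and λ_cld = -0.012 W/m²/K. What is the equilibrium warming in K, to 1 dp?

Net feedback parameter λ = (−3.33) + (+1.3) + (-0.012) = -2.042 W/m²/K.
ΔT = −F/λ = −21.6/(-2.042) = 10.6 K.

10.6 K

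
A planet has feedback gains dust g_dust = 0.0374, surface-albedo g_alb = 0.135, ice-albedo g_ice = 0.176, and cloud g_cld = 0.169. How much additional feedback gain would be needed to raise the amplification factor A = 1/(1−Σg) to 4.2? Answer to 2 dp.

0.24

Current total gain = 0.5174.
Target gain for A = 4.2: g* = 1 − 1/4.2 = 0.7619.
Additional gain needed = 0.7619 − 0.5174 = 0.24.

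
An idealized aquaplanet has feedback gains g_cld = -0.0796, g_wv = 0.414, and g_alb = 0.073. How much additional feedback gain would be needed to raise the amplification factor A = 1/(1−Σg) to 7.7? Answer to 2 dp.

Current total gain = 0.4074.
Target gain for A = 7.7: g* = 1 − 1/7.7 = 0.8701.
Additional gain needed = 0.8701 − 0.4074 = 0.46.

0.46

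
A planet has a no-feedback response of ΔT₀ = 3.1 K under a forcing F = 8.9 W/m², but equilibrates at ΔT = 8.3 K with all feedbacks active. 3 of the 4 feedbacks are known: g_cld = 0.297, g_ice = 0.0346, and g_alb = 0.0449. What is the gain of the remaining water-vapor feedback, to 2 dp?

Amplification A = ΔT/ΔT₀ = 8.3/3.1 = 2.677.
Total gain g = 1 − 1/A = 1 − 1/2.677 = 0.6264.
Known gains sum to 0.297 + 0.0346 + 0.0449 = 0.3765.
g_wv = 0.6264 − 0.3765 = 0.25.

0.25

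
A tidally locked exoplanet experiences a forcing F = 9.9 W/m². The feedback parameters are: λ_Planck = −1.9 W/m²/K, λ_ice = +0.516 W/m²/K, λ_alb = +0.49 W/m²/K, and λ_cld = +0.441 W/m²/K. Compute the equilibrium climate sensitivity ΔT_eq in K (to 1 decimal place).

Net feedback parameter λ = (−1.9) + (+0.516) + (+0.49) + (+0.441) = -0.453 W/m²/K.
ΔT = −F/λ = −9.9/(-0.453) = 21.9 K.

21.9 K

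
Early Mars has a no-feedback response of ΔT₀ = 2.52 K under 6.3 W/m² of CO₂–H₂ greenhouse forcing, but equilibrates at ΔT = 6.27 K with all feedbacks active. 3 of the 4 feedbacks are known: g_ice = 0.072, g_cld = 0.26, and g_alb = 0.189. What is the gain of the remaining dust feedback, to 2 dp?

Amplification A = ΔT/ΔT₀ = 6.27/2.52 = 2.488.
Total gain g = 1 − 1/A = 1 − 1/2.488 = 0.5981.
Known gains sum to 0.072 + 0.26 + 0.189 = 0.521.
g_dust = 0.5981 − 0.521 = 0.08.

0.08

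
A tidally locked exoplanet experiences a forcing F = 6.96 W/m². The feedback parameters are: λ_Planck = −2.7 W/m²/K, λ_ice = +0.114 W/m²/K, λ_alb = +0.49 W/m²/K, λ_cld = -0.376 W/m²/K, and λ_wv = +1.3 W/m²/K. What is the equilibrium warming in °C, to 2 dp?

5.94 °C

Net feedback parameter λ = (−2.7) + (+0.114) + (+0.49) + (-0.376) + (+1.3) = -1.172 W/m²/K.
ΔT = −F/λ = −6.96/(-1.172) = 5.94 °C.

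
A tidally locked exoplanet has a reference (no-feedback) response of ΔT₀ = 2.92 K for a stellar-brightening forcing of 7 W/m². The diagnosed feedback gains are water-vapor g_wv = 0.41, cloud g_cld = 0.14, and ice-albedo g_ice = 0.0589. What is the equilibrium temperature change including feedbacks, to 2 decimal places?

Total gain g = 0.41 + 0.14 + 0.0589 = 0.6089.
Amplification A = 1/(1 − 0.6089) = 2.557.
ΔT = 2.92 × 2.557 = 7.47 K.

7.47 K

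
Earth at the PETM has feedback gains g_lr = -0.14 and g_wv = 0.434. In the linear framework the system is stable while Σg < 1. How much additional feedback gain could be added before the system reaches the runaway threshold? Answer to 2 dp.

Current total gain = -0.14 + 0.434 = 0.294.
Margin to runaway = 1 − 0.294 = 0.71.

0.71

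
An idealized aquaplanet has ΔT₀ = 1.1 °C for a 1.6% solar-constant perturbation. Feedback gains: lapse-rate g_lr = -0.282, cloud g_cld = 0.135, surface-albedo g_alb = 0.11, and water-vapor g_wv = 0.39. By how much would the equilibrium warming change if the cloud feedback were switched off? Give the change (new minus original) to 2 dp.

-0.29 °C

Original: g = 0.353, ΔT = 1.1/(1−0.353) = 1.7002 °C.
Without cloud: g' = 0.218, ΔT' = 1.1/(1−0.218) = 1.4066 °C.
Change = 1.4066 − 1.7002 = -0.29 °C.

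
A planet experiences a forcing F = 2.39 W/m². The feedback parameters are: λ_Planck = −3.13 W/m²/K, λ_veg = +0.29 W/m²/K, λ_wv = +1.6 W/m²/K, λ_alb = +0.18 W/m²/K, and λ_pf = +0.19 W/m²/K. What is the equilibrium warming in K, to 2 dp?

2.75 K

Net feedback parameter λ = (−3.13) + (+0.29) + (+1.6) + (+0.18) + (+0.19) = -0.87 W/m²/K.
ΔT = −F/λ = −2.39/(-0.87) = 2.75 K.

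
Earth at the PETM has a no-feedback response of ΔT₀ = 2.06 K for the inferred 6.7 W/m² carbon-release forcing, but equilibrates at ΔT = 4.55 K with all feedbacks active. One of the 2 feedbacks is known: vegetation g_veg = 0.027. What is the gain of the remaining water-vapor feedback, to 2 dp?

0.52

Amplification A = ΔT/ΔT₀ = 4.55/2.06 = 2.209.
Total gain g = 1 − 1/A = 1 − 1/2.209 = 0.5473.
The known gain is 0.027.
g_wv = 0.5473 − 0.027 = 0.52.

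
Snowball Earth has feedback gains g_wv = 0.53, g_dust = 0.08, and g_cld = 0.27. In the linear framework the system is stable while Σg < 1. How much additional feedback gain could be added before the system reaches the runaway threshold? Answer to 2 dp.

0.12

Current total gain = 0.53 + 0.08 + 0.27 = 0.88.
Margin to runaway = 1 − 0.88 = 0.12.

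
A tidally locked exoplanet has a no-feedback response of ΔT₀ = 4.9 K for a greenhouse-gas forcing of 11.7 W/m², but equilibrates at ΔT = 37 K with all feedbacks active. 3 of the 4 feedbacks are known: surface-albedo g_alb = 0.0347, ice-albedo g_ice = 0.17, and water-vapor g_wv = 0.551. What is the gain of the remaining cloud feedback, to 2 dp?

Amplification A = ΔT/ΔT₀ = 37/4.9 = 7.551.
Total gain g = 1 − 1/A = 1 − 1/7.551 = 0.8676.
Known gains sum to 0.0347 + 0.17 + 0.551 = 0.7557.
g_cld = 0.8676 − 0.7557 = 0.11.

0.11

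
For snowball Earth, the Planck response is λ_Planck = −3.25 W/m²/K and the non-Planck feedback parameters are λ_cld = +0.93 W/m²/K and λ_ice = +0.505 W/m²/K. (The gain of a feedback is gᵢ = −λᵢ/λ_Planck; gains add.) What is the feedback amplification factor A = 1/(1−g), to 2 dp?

Convert to gains: g_cld = 0.93/3.25 = 0.2862; g_ice = 0.505/3.25 = 0.1554.
Total gain g = 0.4416.
A = 1/(1 − 0.4416) = 1.79.

1.79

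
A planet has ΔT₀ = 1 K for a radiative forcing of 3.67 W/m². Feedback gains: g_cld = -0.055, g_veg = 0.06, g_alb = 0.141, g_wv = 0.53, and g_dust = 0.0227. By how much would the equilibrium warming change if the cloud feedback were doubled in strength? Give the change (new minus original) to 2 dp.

-0.51 K

Original: g = 0.6987, ΔT = 1/(1−0.6987) = 3.3190 K.
With doubled cloud: g' = 0.6437, ΔT' = 1/(1−0.6437) = 2.8066 K.
Change = 2.8066 − 3.3190 = -0.51 K.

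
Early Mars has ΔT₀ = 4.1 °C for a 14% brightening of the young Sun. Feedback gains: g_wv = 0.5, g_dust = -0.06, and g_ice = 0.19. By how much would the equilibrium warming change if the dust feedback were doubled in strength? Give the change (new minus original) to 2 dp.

-1.55 °C

Original: g = 0.63, ΔT = 4.1/(1−0.63) = 11.0811 °C.
With doubled dust: g' = 0.57, ΔT' = 4.1/(1−0.57) = 9.5349 °C.
Change = 9.5349 − 11.0811 = -1.55 °C.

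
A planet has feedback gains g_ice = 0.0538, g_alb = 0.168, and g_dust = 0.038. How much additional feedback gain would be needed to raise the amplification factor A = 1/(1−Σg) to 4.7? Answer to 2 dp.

Current total gain = 0.2598.
Target gain for A = 4.7: g* = 1 − 1/4.7 = 0.7872.
Additional gain needed = 0.7872 − 0.2598 = 0.53.

0.53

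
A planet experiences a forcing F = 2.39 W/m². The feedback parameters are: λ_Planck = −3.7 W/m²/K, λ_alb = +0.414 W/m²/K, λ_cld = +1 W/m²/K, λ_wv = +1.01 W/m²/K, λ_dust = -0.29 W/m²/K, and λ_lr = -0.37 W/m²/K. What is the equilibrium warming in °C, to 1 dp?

1.2 °C

Net feedback parameter λ = (−3.7) + (+0.414) + (+1) + (+1.01) + (-0.29) + (-0.37) = -1.936 W/m²/K.
ΔT = −F/λ = −2.39/(-1.936) = 1.2 °C.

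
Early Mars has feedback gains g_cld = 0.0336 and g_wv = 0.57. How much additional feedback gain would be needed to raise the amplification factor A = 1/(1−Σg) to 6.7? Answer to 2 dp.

0.25

Current total gain = 0.6036.
Target gain for A = 6.7: g* = 1 − 1/6.7 = 0.8507.
Additional gain needed = 0.8507 − 0.6036 = 0.25.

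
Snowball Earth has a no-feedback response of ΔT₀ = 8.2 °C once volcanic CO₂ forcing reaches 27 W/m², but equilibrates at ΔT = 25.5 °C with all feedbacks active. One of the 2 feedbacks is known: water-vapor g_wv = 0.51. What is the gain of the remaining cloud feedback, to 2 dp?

0.17

Amplification A = ΔT/ΔT₀ = 25.5/8.2 = 3.11.
Total gain g = 1 − 1/A = 1 − 1/3.11 = 0.6785.
The known gain is 0.51.
g_cld = 0.6785 − 0.51 = 0.17.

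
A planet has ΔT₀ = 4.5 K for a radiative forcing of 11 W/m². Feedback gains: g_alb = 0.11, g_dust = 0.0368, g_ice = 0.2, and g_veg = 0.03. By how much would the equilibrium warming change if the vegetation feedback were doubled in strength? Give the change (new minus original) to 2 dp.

Original: g = 0.3768, ΔT = 4.5/(1−0.3768) = 7.2208 K.
With doubled vegetation: g' = 0.4068, ΔT' = 4.5/(1−0.4068) = 7.5860 K.
Change = 7.5860 − 7.2208 = 0.37 K.

0.37 K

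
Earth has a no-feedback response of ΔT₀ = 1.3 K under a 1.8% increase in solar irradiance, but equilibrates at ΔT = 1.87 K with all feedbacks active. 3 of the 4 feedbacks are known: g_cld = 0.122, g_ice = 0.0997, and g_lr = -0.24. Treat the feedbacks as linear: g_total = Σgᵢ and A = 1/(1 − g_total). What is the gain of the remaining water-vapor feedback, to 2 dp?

Amplification A = ΔT/ΔT₀ = 1.87/1.3 = 1.438.
Total gain g = 1 − 1/A = 1 − 1/1.438 = 0.3046.
Known gains sum to 0.122 + 0.0997 − 0.24 = -0.0183.
g_wv = 0.3046 + 0.0183 = 0.32.

0.32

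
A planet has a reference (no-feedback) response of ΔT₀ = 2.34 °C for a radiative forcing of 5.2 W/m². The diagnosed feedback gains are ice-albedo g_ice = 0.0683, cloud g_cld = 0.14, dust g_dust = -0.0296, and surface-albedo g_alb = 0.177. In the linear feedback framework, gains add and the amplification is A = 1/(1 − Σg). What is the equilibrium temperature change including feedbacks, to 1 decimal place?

3.6 °C

Total gain g = 0.0683 + 0.14 − 0.0296 + 0.177 = 0.3557.
Amplification A = 1/(1 − 0.3557) = 1.552.
ΔT = 2.34 × 1.552 = 3.6 °C.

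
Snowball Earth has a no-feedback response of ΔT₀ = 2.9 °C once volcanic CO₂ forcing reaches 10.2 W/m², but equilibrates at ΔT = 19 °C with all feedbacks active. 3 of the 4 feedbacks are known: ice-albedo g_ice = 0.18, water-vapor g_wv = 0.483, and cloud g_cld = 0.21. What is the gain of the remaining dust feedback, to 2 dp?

Amplification A = ΔT/ΔT₀ = 19/2.9 = 6.552.
Total gain g = 1 − 1/A = 1 − 1/6.552 = 0.8474.
Known gains sum to 0.18 + 0.483 + 0.21 = 0.873.
g_dust = 0.8474 − 0.873 = -0.03.

-0.03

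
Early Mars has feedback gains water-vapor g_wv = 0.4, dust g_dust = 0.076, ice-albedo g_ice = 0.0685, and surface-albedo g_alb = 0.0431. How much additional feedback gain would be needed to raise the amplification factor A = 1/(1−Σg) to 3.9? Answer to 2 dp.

0.16

Current total gain = 0.5876.
Target gain for A = 3.9: g* = 1 − 1/3.9 = 0.7436.
Additional gain needed = 0.7436 − 0.5876 = 0.16.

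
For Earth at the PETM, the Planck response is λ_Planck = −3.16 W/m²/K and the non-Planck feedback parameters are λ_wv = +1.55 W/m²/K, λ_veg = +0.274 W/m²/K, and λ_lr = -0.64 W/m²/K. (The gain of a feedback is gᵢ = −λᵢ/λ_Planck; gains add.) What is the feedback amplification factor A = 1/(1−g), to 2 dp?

Convert to gains: g_wv = 1.55/3.16 = 0.4905; g_veg = 0.274/3.16 = 0.08671; g_lr = -0.64/3.16 = -0.2025.
Total gain g = 0.37471.
A = 1/(1 − 0.37471) = 1.60.

1.60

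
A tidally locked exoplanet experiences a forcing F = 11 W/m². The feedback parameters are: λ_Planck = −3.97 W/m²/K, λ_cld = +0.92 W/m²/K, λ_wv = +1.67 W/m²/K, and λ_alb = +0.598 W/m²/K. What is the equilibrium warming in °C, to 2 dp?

Net feedback parameter λ = (−3.97) + (+0.92) + (+1.67) + (+0.598) = -0.782 W/m²/K.
ΔT = −F/λ = −11/(-0.782) = 14.07 °C.

14.07 °C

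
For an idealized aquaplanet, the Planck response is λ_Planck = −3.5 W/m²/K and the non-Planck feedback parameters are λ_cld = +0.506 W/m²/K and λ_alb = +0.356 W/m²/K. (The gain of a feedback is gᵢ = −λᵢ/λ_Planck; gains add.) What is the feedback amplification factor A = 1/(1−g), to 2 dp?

1.33

Convert to gains: g_cld = 0.506/3.5 = 0.1446; g_alb = 0.356/3.5 = 0.1017.
Total gain g = 0.2463.
A = 1/(1 − 0.2463) = 1.33.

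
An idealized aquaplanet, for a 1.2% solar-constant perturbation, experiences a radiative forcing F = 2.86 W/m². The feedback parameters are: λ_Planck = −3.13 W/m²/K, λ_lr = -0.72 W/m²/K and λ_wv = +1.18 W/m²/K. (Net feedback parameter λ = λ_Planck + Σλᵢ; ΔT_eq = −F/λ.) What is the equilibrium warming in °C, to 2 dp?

Net feedback parameter λ = (−3.13) + (-0.72) + (+1.18) = -2.67 W/m²/K.
ΔT = −F/λ = −2.86/(-2.67) = 1.07 °C.

1.07 °C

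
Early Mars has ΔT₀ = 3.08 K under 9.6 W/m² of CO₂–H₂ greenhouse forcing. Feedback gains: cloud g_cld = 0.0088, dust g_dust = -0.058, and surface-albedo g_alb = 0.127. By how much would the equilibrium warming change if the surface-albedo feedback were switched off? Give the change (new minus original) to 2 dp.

-0.40 K

Original: g = 0.0778, ΔT = 3.08/(1−0.0778) = 3.3398 K.
Without surface-albedo: g' = -0.0492, ΔT' = 3.08/(1+0.0492) = 2.9356 K.
Change = 2.9356 − 3.3398 = -0.40 K.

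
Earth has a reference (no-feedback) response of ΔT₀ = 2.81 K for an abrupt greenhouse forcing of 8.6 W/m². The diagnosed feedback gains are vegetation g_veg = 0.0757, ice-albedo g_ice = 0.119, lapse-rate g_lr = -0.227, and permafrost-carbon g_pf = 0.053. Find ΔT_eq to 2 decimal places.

Total gain g = 0.0757 + 0.119 − 0.227 + 0.053 = 0.0207.
Amplification A = 1/(1 − 0.0207) = 1.021.
ΔT = 2.81 × 1.021 = 2.87 K.

2.87 K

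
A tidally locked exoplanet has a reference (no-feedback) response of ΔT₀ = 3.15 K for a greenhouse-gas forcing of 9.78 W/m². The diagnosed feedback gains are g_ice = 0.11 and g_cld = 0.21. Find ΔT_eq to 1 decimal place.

4.6 K

Total gain g = 0.11 + 0.21 = 0.32.
Amplification A = 1/(1 − 0.32) = 1.471.
ΔT = 3.15 × 1.471 = 4.6 K.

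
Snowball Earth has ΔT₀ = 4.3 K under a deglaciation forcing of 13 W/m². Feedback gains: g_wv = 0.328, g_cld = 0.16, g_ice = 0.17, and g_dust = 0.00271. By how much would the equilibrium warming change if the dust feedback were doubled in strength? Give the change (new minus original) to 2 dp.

0.10 K

Original: g = 0.66071, ΔT = 4.3/(1−0.66071) = 12.6735 K.
With doubled dust: g' = 0.66342, ΔT' = 4.3/(1−0.66342) = 12.7756 K.
Change = 12.7756 − 12.6735 = 0.10 K.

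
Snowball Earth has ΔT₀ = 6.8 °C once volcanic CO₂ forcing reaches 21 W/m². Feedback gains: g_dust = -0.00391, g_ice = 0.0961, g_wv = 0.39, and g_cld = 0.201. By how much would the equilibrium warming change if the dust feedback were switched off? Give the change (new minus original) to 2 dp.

0.27 °C

Original: g = 0.68319, ΔT = 6.8/(1−0.68319) = 21.4640 °C.
Without dust: g' = 0.6871, ΔT' = 6.8/(1−0.6871) = 21.7322 °C.
Change = 21.7322 − 21.4640 = 0.27 °C.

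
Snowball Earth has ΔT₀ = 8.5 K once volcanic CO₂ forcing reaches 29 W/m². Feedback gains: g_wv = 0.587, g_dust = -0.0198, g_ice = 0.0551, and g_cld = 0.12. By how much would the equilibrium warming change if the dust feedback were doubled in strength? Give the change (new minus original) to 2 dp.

Original: g = 0.7423, ΔT = 8.5/(1−0.7423) = 32.9841 K.
With doubled dust: g' = 0.7225, ΔT' = 8.5/(1−0.7225) = 30.6306 K.
Change = 30.6306 − 32.9841 = -2.35 K.

-2.35 K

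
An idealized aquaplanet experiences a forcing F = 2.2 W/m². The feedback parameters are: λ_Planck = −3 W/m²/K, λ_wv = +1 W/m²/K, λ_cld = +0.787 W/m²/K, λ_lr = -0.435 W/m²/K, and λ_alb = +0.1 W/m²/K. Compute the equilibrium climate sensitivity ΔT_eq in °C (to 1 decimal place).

Net feedback parameter λ = (−3) + (+1) + (+0.787) + (-0.435) + (+0.1) = -1.548 W/m²/K.
ΔT = −F/λ = −2.2/(-1.548) = 1.4 °C.

1.4 °C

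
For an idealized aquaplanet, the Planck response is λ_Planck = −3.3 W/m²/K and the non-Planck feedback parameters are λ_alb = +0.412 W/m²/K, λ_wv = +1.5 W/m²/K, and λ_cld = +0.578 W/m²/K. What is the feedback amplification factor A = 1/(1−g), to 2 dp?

4.07

Convert to gains: g_alb = 0.412/3.3 = 0.1248; g_wv = 1.5/3.3 = 0.4545; g_cld = 0.578/3.3 = 0.1752.
Total gain g = 0.7545.
A = 1/(1 − 0.7545) = 4.07.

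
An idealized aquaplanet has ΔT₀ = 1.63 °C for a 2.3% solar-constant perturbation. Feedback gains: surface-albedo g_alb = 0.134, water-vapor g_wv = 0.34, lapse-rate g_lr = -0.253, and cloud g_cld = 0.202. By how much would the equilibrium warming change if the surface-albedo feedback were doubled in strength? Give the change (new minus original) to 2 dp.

0.85 °C

Original: g = 0.423, ΔT = 1.63/(1−0.423) = 2.8250 °C.
With doubled surface-albedo: g' = 0.557, ΔT' = 1.63/(1−0.557) = 3.6795 °C.
Change = 3.6795 − 2.8250 = 0.85 °C.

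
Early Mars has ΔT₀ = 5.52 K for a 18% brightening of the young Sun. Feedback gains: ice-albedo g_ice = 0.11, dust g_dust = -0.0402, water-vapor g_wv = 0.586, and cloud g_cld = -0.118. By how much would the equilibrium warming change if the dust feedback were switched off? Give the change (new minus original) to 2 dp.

Original: g = 0.5378, ΔT = 5.52/(1−0.5378) = 11.9429 K.
Without dust: g' = 0.578, ΔT' = 5.52/(1−0.578) = 13.0806 K.
Change = 13.0806 − 11.9429 = 1.14 K.

1.14 K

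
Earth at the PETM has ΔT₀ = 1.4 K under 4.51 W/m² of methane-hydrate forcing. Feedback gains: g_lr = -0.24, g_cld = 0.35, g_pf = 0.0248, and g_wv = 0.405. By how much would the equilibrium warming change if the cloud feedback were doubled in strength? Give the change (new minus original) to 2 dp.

9.66 K

Original: g = 0.5398, ΔT = 1.4/(1−0.5398) = 3.0422 K.
With doubled cloud: g' = 0.8898, ΔT' = 1.4/(1−0.8898) = 12.7042 K.
Change = 12.7042 − 3.0422 = 9.66 K.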